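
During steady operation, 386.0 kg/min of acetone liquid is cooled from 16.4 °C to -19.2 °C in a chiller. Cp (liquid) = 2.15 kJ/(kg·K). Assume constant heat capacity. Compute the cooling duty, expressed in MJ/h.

Q = ṁ·Cp·ΔT = 386.0 × 2.15 × (-19.2 − 16.4) = -29544 kJ/min
Converting: 29544 / 60 s = 492.41 kW
Cooling duty = 1772.7 MJ/h

Q_c = 1770 MJ/h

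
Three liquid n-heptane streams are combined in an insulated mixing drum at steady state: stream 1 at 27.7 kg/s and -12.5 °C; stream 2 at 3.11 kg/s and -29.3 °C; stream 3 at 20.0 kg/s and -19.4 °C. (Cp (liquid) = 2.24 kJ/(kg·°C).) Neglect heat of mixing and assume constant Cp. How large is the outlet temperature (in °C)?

T_out = -16.2 °C

Adiabatic, steady state ⇒ Σ ṁᵢCp,ᵢ(T_out − Tᵢ) = 0
Σ ṁᵢCp,ᵢTᵢ = 27.7×2.24×-12.5 + 3.11×2.24×-29.3 + 20.0×2.24×-19.4 = -1848.8
Σ ṁᵢCp,ᵢ = 27.7×2.24 + 3.11×2.24 + 20.0×2.24 = 113.81
T_out = -1848.8 / 113.81 = -16.244 °C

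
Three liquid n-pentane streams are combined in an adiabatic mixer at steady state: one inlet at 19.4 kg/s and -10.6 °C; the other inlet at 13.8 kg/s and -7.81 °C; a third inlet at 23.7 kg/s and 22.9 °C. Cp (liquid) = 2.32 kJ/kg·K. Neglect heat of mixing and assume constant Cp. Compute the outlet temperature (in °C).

T_out = 4.03 °C

No heat crosses the boundary, so H_out = H_in.
Σ ṁᵢCp,ᵢTᵢ = 19.4×2.32×-10.6 + 13.8×2.32×-7.81 + 23.7×2.32×22.9 = 532
Σ ṁᵢCp,ᵢ = 19.4×2.32 + 13.8×2.32 + 23.7×2.32 = 132.01
T_out = 532 / 132.01 = 4.0301 °C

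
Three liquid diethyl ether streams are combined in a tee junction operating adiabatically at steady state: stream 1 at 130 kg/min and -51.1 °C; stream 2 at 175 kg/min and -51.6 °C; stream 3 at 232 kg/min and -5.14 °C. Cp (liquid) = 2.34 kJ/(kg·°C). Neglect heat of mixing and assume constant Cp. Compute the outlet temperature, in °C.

T_out = -31.4 °C

Adiabatic, steady state ⇒ Σ ṁᵢCp,ᵢ(T_out − Tᵢ) = 0
Σ ṁᵢCp,ᵢTᵢ = 130×2.34×-51.1 + 175×2.34×-51.6 + 232×2.34×-5.14 = -39465
Σ ṁᵢCp,ᵢ = 130×2.34 + 175×2.34 + 232×2.34 = 1256.6
T_out = -39465 / 1256.6 = -31.407 °C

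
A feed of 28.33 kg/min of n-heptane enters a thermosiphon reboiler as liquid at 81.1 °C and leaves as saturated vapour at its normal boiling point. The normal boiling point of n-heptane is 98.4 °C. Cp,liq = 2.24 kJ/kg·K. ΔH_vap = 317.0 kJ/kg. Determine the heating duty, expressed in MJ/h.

Q = 605 MJ/h

liquid 81.1→98.4 °C: 38.752 kJ/kg
vaporisation at 98.4 °C: 317 kJ/kg
Δh = 38.752 + 317 = 355.75 kJ/kg
Q = ṁ·Δh = 28.33 kg/min × 355.75 kJ/kg = 10078 kJ/min
|Q| = 167.97 kW = 604.71 MJ/h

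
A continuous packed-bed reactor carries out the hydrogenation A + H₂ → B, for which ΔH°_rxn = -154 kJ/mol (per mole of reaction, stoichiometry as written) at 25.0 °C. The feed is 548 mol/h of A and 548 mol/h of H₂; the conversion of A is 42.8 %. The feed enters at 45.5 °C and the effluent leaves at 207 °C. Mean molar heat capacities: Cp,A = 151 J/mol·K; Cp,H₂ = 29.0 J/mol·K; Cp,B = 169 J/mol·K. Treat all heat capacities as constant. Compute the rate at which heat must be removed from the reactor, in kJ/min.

Extent of reaction ξ = 0.428 × 548 = 234.54 mol/h
Reaction term: ξ·ΔH°_rxn = 234.54 × -154 = -36120 kJ/h
Sensible, feed 45.5→25 °C: -2022.1 kJ/h
Outlet flows (mol/h): A 313.46, H₂ 313.46, B 234.54
Sensible, products 25→207 °C: 17483 kJ/h
Q = ΔH = -20659 kJ/h = -5.7386 kW
Heat removed = 344.32 kJ/min

Q_out = 344 kJ/min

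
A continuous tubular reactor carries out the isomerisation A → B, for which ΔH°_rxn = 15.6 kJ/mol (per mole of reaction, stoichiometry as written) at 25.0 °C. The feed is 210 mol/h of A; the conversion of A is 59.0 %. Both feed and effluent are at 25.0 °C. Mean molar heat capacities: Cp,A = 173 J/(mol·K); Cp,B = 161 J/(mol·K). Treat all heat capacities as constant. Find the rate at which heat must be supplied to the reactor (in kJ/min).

Extent of reaction ξ = 0.590 × 210 = 123.9 mol/h
Reaction term: ξ·ΔH°_rxn = 123.9 × 15.6 = 1932.8 kJ/h
Q = ΔH = 1932.8 kJ/h = 0.5369 kW
Heat supplied = 32.214 kJ/min

Q_in = 32.2 kJ/min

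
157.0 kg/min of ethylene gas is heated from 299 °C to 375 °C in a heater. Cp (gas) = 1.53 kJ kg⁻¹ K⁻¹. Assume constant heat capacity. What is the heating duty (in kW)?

Q = ṁ·Cp·ΔT = 157.0 × 1.53 × (375 − 299) = 18256 kJ/min
Converting: 18256 / 60 s = 304.27 kW

Q = 304 kW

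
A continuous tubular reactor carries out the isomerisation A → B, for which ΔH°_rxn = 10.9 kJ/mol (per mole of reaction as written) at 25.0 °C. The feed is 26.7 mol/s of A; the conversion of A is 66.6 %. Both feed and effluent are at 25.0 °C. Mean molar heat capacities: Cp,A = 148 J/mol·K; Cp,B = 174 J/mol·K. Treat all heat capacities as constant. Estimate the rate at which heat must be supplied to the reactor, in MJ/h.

Q_in = 698 MJ/h

Extent of reaction ξ = 0.666 × 26.7 = 17.782 mol/s
Reaction term: ξ·ΔH°_rxn = 17.782 × 10.9 = 193.83 kJ/s
Q = ΔH = 193.83 kJ/s = 193.83 kW
Heat supplied = 697.77 MJ/h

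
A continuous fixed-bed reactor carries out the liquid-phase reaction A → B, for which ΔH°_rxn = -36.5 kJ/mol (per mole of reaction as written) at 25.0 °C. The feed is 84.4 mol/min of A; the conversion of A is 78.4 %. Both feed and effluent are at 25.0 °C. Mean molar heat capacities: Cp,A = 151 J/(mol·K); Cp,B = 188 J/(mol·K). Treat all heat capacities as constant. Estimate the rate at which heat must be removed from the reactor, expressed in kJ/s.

Q_out = 40.3 kJ/s

Extent of reaction ξ = 0.784 × 84.4 = 66.17 mol/min
Reaction term: ξ·ΔH°_rxn = 66.17 × -36.5 = -2415.2 kJ/min
Q = ΔH = -2415.2 kJ/min = -40.253 kW
Heat removed = 40.253 kJ/s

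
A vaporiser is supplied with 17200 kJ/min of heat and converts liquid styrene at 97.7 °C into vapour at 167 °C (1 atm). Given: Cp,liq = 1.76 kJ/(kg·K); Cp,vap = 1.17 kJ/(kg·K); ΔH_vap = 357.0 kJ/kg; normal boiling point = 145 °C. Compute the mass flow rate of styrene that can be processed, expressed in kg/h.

ṁ = 2210 kg/h

Δh = 1.76×(145−97.7) + 357.0 + 1.17×(167−145) = 465.99 kJ/kg
Q = 17200 kJ/min = 286.67 kJ/s = 1.032e+06 kJ/h
ṁ = Q/Δh = 1.032e+06 / 465.99 = 2214.6 kg/h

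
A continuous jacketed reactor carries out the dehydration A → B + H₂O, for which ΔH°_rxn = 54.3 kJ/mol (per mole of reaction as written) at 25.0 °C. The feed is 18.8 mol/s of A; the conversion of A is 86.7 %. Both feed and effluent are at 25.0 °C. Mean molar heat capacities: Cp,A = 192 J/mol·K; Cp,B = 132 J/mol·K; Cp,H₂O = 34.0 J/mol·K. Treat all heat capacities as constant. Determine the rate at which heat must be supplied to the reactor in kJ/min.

Extent of reaction ξ = 0.867 × 18.8 = 16.3 mol/s
Reaction term: ξ·ΔH°_rxn = 16.3 × 54.3 = 885.07 kJ/s
Q = ΔH = 885.07 kJ/s = 885.07 kW
Heat supplied = 53104 kJ/min

Q_in = 53100 kJ/min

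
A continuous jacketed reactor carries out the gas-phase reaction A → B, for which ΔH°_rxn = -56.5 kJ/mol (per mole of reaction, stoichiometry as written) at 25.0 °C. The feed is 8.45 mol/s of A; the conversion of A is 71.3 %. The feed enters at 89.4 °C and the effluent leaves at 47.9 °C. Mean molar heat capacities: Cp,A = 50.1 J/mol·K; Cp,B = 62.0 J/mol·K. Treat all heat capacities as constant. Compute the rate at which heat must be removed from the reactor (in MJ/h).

Q_out = 1280 MJ/h

Extent of reaction ξ = 0.713 × 8.45 = 6.0248 mol/s
Reaction term: ξ·ΔH°_rxn = 6.0248 × -56.5 = -340.4 kJ/s
Sensible, feed 89.4→25 °C: -27.263 kJ/s
Outlet flows (mol/s): A 2.4252, B 6.0248
Sensible, products 25→47.9 °C: 11.336 kJ/s
Q = ΔH = -356.33 kJ/s = -356.33 kW
Heat removed = 1282.8 MJ/h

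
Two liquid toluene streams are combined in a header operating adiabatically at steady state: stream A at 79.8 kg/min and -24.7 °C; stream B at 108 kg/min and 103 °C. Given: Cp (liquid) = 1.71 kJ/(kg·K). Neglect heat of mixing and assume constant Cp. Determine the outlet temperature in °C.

Adiabatic, steady state ⇒ Σ ṁᵢCp,ᵢ(T_out − Tᵢ) = 0
Σ ṁᵢCp,ᵢTᵢ = 79.8×1.71×-24.7 + 108×1.71×103 = 15652
Σ ṁᵢCp,ᵢ = 79.8×1.71 + 108×1.71 = 321.14
T_out = 15652 / 321.14 = 48.738 °C

T_out = 48.7 °C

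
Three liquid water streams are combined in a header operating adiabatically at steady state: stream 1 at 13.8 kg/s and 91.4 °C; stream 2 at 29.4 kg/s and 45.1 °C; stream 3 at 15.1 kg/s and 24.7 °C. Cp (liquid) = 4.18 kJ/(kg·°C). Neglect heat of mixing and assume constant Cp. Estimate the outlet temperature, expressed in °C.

T_out = 50.8 °C

No heat crosses the boundary, so H_out = H_in.
Σ ṁᵢCp,ᵢTᵢ = 13.8×4.18×91.4 + 29.4×4.18×45.1 + 15.1×4.18×24.7 = 12374
Σ ṁᵢCp,ᵢ = 13.8×4.18 + 29.4×4.18 + 15.1×4.18 = 243.69
T_out = 12374 / 243.69 = 50.776 °C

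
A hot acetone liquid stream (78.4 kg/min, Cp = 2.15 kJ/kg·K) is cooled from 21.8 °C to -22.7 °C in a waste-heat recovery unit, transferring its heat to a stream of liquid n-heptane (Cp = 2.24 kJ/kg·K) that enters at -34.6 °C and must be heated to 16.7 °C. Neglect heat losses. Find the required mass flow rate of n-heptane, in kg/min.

ṁ_c = 65.3 kg/min

Heat released by hot stream: Q = 78.4 × 2.15 × (21.8 − -22.7) = 7500.9 kJ/min
Energy balance on cold side (adiabatic exchanger): Q = ṁ_c·Cp_c·(T_c,out − T_c,in)
ṁ_c = 7500.9 / [2.24 × (16.7 − -34.6)] = 65.275 kg/min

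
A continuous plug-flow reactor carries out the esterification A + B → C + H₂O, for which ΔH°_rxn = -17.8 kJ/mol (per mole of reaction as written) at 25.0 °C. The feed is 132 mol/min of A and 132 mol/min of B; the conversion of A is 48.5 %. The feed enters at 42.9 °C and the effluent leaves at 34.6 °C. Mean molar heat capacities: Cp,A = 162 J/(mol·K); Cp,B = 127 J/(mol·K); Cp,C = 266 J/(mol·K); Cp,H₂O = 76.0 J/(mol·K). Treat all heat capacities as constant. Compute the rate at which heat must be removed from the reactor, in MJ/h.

Extent of reaction ξ = 0.485 × 132 = 64.02 mol/min
Reaction term: ξ·ΔH°_rxn = 64.02 × -17.8 = -1139.6 kJ/min
Sensible, feed 42.9→25 °C: -682.85 kJ/min
Outlet flows (mol/min): A 67.98, B 67.98, C 64.02, H₂O 64.02
Sensible, products 25→34.6 °C: 398.79 kJ/min
Q = ΔH = -1423.6 kJ/min = -23.727 kW
Heat removed = 85.417 MJ/h

Q_out = 85.4 MJ/h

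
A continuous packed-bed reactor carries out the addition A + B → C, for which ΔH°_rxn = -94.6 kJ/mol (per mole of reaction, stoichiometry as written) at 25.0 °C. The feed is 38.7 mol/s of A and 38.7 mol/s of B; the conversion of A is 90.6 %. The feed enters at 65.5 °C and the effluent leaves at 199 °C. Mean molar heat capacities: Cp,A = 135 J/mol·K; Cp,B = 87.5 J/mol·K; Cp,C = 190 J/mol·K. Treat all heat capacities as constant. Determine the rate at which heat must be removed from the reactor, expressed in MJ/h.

Extent of reaction ξ = 0.906 × 38.7 = 35.062 mol/s
Reaction term: ξ·ΔH°_rxn = 35.062 × -94.6 = -3316.9 kJ/s
Sensible, feed 65.5→25 °C: -348.74 kJ/s
Outlet flows (mol/s): A 3.6378, B 3.6378, C 35.062
Sensible, products 25→199 °C: 1300 kJ/s
Q = ΔH = -2365.6 kJ/s = -2365.6 kW
Heat removed = 8516.3 MJ/h

Q_out = 8520 MJ/h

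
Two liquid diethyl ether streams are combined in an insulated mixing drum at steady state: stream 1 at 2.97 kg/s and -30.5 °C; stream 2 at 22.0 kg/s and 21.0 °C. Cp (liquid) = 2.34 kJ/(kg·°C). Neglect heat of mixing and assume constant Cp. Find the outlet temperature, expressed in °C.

T_out = 14.9 °C

No heat crosses the boundary, so H_out = H_in.
T_out = Σ ṁᵢCp,ᵢTᵢ / Σ ṁᵢCp,ᵢ
      = 869.11 / 58.43 = 14.874 °C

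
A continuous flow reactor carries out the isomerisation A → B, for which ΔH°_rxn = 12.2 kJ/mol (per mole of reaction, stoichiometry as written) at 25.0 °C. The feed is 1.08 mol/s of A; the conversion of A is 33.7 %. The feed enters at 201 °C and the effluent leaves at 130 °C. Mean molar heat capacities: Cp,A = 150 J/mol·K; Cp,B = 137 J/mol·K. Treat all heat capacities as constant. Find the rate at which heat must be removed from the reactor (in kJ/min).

Q_out = 454 kJ/min

Extent of reaction ξ = 0.337 × 1.08 = 0.36396 mol/s
Reaction term: ξ·ΔH°_rxn = 0.36396 × 12.2 = 4.4403 kJ/s
Sensible, feed 201→25 °C: -28.512 kJ/s
Outlet flows (mol/s): A 0.71604, B 0.36396
Sensible, products 25→130 °C: 16.513 kJ/s
Q = ΔH = -7.5585 kJ/s = -7.5585 kW
Heat removed = 453.51 kJ/min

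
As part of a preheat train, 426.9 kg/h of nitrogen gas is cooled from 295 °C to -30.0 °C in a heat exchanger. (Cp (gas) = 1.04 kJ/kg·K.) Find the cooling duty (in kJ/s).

Q = ṁ·Cp·ΔT = 426.9 × 1.04 × (-30.0 − 295) = -144290 kJ/h
Converting: 144290 / 3600 s = 40.081 kW

Q_c = 40.1 kJ/s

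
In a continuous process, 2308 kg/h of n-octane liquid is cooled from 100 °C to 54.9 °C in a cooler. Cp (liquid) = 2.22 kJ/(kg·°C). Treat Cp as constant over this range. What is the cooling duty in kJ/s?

Q_c = 64.2 kJ/s

Q = ṁ·Cp·ΔT = 2308 × 2.22 × (54.9 − 100) = -231080 kJ/h
Converting: 231080 / 3600 s = 64.189 kW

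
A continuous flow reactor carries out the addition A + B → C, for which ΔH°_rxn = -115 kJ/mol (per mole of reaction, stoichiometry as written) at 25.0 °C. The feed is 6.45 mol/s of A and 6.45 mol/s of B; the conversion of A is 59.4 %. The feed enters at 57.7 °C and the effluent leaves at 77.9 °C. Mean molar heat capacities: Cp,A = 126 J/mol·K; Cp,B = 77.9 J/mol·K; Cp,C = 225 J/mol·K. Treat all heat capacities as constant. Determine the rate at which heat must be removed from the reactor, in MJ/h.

Extent of reaction ξ = 0.594 × 6.45 = 3.8313 mol/s
Reaction term: ξ·ΔH°_rxn = 3.8313 × -115 = -440.6 kJ/s
Sensible, feed 57.7→25 °C: -43.006 kJ/s
Outlet flows (mol/s): A 2.6187, B 2.6187, C 3.8313
Sensible, products 25→77.9 °C: 73.848 kJ/s
Q = ΔH = -409.76 kJ/s = -409.76 kW
Heat removed = 1475.1 MJ/h

Q_out = 1480 MJ/h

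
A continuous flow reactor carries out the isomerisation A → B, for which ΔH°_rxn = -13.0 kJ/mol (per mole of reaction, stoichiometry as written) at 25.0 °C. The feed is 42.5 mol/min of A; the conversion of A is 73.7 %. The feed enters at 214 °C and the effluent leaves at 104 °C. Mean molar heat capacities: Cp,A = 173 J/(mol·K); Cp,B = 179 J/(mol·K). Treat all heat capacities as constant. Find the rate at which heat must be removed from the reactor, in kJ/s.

Extent of reaction ξ = 0.737 × 42.5 = 31.322 mol/min
Reaction term: ξ·ΔH°_rxn = 31.322 × -13.0 = -407.19 kJ/min
Sensible, feed 214→25 °C: -1389.6 kJ/min
Outlet flows (mol/min): A 11.178, B 31.322
Sensible, products 25→104 °C: 595.69 kJ/min
Q = ΔH = -1201.1 kJ/min = -20.019 kW
Heat removed = 20.019 kJ/s

Q_out = 20.0 kJ/s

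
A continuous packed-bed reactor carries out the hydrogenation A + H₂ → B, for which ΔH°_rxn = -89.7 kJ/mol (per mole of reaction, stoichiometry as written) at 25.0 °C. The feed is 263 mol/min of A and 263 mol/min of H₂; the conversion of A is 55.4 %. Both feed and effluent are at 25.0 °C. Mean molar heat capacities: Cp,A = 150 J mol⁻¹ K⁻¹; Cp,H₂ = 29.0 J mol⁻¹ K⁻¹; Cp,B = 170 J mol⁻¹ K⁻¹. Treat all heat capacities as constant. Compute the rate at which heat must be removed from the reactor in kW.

Q_out = 218 kW

Extent of reaction ξ = 0.554 × 263 = 145.7 mol/min
Reaction term: ξ·ΔH°_rxn = 145.7 × -89.7 = -13069 kJ/min
Q = ΔH = -13069 kJ/min = -217.82 kW
Heat removed = 217.82 kW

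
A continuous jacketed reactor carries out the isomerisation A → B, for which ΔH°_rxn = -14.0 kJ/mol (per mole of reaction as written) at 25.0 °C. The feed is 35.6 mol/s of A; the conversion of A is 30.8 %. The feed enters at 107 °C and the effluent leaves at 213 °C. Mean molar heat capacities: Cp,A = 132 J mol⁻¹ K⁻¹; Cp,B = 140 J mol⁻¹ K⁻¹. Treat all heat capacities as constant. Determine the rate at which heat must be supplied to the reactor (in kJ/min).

Extent of reaction ξ = 0.308 × 35.6 = 10.965 mol/s
Reaction term: ξ·ΔH°_rxn = 10.965 × -14.0 = -153.51 kJ/s
Sensible, feed 107→25 °C: -385.33 kJ/s
Outlet flows (mol/s): A 24.635, B 10.965
Sensible, products 25→213 °C: 899.94 kJ/s
Q = ΔH = 361.1 kJ/s = 361.1 kW
Heat supplied = 21666 kJ/min

Q_in = 21700 kJ/min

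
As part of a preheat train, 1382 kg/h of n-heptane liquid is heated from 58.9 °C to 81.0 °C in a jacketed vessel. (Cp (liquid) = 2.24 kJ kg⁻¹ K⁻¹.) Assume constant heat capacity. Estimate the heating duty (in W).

Q = 19000 W

Q = ṁ·Cp·ΔT = 1382 × 2.24 × (81.0 − 58.9) = 68415 kJ/h
Converting: 68415 / 3600 s = 19.004 kW
Heating duty = 19004 W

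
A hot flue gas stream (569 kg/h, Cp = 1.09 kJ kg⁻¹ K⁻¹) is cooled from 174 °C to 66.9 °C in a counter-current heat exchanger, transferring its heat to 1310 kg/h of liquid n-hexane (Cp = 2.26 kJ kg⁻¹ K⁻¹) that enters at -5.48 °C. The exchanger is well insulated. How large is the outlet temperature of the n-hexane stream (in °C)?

T_c,out = 17.0 °C

Heat released by hot stream: Q = 569 × 1.09 × (174 − 66.9) = 66424 kJ/h
Energy balance on cold side (adiabatic exchanger): Q = ṁ_c·Cp_c·(T_c,out − T_c,in)
T_c,out = -5.48 + 66424/(1310 × 2.26) = 16.956 °C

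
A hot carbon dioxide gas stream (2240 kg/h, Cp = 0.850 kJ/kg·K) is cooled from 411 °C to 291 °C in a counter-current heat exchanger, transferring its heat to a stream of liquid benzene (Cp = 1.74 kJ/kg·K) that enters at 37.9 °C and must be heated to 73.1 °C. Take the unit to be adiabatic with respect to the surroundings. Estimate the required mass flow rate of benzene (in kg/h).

Heat released by hot stream: Q = 2240 × 0.850 × (411 − 291) = 228480 kJ/h
Energy balance on cold side (adiabatic exchanger): Q = ṁ_c·Cp_c·(T_c,out − T_c,in)
ṁ_c = 228480 / [1.74 × (73.1 − 37.9)] = 3730.4 kg/h

ṁ_c = 3730 kg/h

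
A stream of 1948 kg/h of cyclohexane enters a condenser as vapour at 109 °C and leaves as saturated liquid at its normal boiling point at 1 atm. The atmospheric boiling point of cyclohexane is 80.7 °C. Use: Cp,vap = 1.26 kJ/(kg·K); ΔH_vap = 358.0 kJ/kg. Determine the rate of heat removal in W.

vapour 109→80.7 °C: -35.658 kJ/kg
condensation at 80.7 °C: -358 kJ/kg
Δh = -35.658 + -358 = -393.66 kJ/kg
Q = ṁ·Δh = 1948 kg/h × -393.66 kJ/kg = -766850 kJ/h
|Q| = 213.01 kW = 213010 W

Q_c = 213000 W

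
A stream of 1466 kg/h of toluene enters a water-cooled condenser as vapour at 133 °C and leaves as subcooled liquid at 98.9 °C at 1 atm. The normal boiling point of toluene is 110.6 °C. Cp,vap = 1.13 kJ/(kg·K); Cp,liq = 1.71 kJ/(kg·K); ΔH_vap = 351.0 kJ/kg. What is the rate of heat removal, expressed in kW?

Q_c = 161 kW

vapour 133→110.6 °C: -25.312 kJ/kg
condensation at 110.6 °C: -351 kJ/kg
liquid 110.6→98.9 °C: -20.007 kJ/kg
Δh = -25.312 + -351 + -20.007 = -396.32 kJ/kg
Q = ṁ·Δh = 1466 kg/h × -396.32 kJ/kg = -581000 kJ/h
|Q| = 161.39 kW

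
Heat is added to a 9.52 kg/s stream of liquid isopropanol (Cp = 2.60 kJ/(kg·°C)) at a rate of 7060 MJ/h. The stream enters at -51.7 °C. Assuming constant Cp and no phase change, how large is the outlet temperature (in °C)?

T_out = 27.5 °C

Q = 7060 MJ/h = 1961.1 kJ/s
ΔT = Q/(ṁ·Cp) = 1961.1/(9.52×2.60) = 79.23 K
T_out = -51.7 + 79.23 = 27.53 °C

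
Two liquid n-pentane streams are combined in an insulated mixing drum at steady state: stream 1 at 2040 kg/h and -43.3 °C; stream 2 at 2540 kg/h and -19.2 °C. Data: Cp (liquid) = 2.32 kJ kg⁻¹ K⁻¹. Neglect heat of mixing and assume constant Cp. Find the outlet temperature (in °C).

T_out = -29.9 °C

No heat crosses the boundary, so H_out = H_in.
Σ ṁᵢCp,ᵢTᵢ = 2040×2.32×-43.3 + 2540×2.32×-19.2 = -318070
Σ ṁᵢCp,ᵢ = 2040×2.32 + 2540×2.32 = 10626
T_out = -318070 / 10626 = -29.934 °C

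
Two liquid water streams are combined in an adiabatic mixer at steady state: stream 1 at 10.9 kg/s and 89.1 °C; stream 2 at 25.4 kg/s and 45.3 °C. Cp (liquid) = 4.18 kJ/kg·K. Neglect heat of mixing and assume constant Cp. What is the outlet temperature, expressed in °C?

No heat crosses the boundary, so H_out = H_in.
Σ ṁᵢCp,ᵢTᵢ = 10.9×4.18×89.1 + 25.4×4.18×45.3 = 8869.2
Σ ṁᵢCp,ᵢ = 10.9×4.18 + 25.4×4.18 = 151.73
T_out = 8869.2 / 151.73 = 58.452 °C

T_out = 58.5 °C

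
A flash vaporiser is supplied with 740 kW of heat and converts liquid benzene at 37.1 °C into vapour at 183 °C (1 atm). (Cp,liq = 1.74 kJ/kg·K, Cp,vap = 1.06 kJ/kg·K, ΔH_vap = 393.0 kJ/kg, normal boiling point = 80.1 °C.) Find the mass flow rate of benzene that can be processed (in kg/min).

Δh = 1.74×(80.1−37.1) + 393.0 + 1.06×(183−80.1) = 576.89 kJ/kg
Q = 740 kW = 740 kJ/s = 44400 kJ/min
ṁ = Q/Δh = 44400 / 576.89 = 76.964 kg/min

ṁ = 77.0 kg/min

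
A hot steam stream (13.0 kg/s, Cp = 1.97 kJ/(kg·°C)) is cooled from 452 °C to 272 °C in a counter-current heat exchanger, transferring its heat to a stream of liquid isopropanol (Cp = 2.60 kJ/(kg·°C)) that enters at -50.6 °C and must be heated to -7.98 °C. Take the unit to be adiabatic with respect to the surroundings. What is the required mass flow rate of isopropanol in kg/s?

ṁ_c = 41.6 kg/s

Heat released by hot stream: Q = 13.0 × 1.97 × (452 − 272) = 4609.8 kJ/s
Energy balance on cold side (adiabatic exchanger): Q = ṁ_c·Cp_c·(T_c,out − T_c,in)
ṁ_c = 4609.8 / [2.60 × (-7.98 − -50.6)] = 41.6 kg/s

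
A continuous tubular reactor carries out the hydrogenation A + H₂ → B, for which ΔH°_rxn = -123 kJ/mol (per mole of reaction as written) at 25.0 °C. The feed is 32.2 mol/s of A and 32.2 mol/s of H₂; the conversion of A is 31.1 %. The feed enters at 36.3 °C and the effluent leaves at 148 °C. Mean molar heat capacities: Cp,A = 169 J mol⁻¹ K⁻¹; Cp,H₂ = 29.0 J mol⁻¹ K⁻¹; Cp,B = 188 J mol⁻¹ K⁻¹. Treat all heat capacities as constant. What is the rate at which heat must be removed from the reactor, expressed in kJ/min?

Extent of reaction ξ = 0.311 × 32.2 = 10.014 mol/s
Reaction term: ξ·ΔH°_rxn = 10.014 × -123 = -1231.7 kJ/s
Sensible, feed 36.3→25 °C: -72.044 kJ/s
Outlet flows (mol/s): A 22.186, H₂ 22.186, B 10.014
Sensible, products 25→148 °C: 771.88 kJ/s
Q = ΔH = -531.91 kJ/s = -531.91 kW
Heat removed = 31915 kJ/min

Q_out = 31900 kJ/min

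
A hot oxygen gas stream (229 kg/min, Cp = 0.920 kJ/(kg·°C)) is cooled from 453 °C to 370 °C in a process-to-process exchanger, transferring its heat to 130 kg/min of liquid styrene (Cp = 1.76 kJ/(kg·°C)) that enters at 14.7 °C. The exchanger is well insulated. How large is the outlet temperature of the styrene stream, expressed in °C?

Heat released by hot stream: Q = 229 × 0.920 × (453 − 370) = 17486 kJ/min
Energy balance on cold side (adiabatic exchanger): Q = ṁ_c·Cp_c·(T_c,out − T_c,in)
T_c,out = 14.7 + 17486/(130 × 1.76) = 91.127 °C

T_c,out = 91.1 °C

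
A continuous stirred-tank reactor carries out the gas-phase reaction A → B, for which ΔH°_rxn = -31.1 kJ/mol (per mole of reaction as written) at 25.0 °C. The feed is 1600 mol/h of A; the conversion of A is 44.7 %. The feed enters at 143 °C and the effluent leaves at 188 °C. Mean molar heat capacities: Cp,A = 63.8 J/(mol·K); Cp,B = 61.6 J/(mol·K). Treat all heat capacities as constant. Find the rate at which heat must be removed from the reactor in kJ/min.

Extent of reaction ξ = 0.447 × 1600 = 715.2 mol/h
Reaction term: ξ·ΔH°_rxn = 715.2 × -31.1 = -22243 kJ/h
Sensible, feed 143→25 °C: -12045 kJ/h
Outlet flows (mol/h): A 884.8, B 715.2
Sensible, products 25→188 °C: 16383 kJ/h
Q = ΔH = -17906 kJ/h = -4.9738 kW
Heat removed = 298.43 kJ/min

Q_out = 298 kJ/min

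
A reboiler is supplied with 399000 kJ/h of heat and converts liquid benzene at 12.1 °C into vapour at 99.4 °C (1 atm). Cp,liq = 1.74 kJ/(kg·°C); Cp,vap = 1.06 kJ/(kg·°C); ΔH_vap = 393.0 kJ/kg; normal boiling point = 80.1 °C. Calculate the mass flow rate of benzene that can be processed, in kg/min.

Δh = 1.74×(80.1−12.1) + 393.0 + 1.06×(99.4−80.1) = 531.78 kJ/kg
Q = 399000 kJ/h = 110.83 kJ/s = 6650 kJ/min
ṁ = Q/Δh = 6650 / 531.78 = 12.505 kg/min

ṁ = 12.5 kg/min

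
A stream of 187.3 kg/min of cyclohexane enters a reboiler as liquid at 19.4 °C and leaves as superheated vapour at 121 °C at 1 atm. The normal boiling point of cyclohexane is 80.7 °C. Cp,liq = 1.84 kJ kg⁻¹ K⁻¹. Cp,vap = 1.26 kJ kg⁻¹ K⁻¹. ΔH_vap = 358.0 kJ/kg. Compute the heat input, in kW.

liquid 19.4→80.7 °C: 112.79 kJ/kg
vaporisation at 80.7 °C: 358 kJ/kg
vapour 80.7→121 °C: 50.778 kJ/kg
Δh = 112.79 + 358 + 50.778 = 521.57 kJ/kg
Q = ṁ·Δh = 187.3 kg/min × 521.57 kJ/kg = 97690 kJ/min
|Q| = 1628.2 kW

Q = 1630 kW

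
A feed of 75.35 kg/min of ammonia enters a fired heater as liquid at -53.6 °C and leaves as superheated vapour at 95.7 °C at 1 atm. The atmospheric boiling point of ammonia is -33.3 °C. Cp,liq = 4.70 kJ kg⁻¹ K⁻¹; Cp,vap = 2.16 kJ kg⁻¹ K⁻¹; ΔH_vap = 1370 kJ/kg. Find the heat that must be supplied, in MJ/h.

Q = 7880 MJ/h

liquid -53.6→-33.3 °C: 95.41 kJ/kg
vaporisation at -33.3 °C: 1370 kJ/kg
vapour -33.3→95.7 °C: 278.64 kJ/kg
Δh = 95.41 + 1370 + 278.64 = 1744.1 kJ/kg
Q = ṁ·Δh = 75.35 kg/min × 1744.1 kJ/kg = 131410 kJ/min
|Q| = 2190.2 kW = 7884.9 MJ/h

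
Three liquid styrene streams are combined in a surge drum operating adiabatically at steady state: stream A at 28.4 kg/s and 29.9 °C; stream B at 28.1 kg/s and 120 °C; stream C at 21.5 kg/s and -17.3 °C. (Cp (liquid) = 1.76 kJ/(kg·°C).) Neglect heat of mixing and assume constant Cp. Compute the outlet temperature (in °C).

Adiabatic, steady state ⇒ Σ ṁᵢCp,ᵢ(T_out − Tᵢ) = 0
Σ ṁᵢCp,ᵢTᵢ = 28.4×1.76×29.9 + 28.1×1.76×120 + 21.5×1.76×-17.3 = 6774.6
Σ ṁᵢCp,ᵢ = 28.4×1.76 + 28.1×1.76 + 21.5×1.76 = 137.28
T_out = 6774.6 / 137.28 = 49.349 °C

T_out = 49.3 °C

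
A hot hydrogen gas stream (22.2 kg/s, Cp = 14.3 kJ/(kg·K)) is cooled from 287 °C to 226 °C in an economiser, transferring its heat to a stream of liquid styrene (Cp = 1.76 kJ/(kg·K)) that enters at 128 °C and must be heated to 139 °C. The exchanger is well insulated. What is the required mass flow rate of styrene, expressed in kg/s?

ṁ_c = 1000 kg/s

Heat released by hot stream: Q = 22.2 × 14.3 × (287 − 226) = 19365 kJ/s
Energy balance on cold side (adiabatic exchanger): Q = ṁ_c·Cp_c·(T_c,out − T_c,in)
ṁ_c = 19365 / [1.76 × (139 − 128)] = 1000.3 kg/s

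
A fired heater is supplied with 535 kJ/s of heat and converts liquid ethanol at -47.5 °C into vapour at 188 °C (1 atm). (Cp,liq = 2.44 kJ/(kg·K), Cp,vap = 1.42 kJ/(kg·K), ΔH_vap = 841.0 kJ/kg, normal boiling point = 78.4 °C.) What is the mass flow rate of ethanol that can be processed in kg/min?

Δh = 2.44×(78.4−-47.5) + 841.0 + 1.42×(188−78.4) = 1303.8 kJ/kg
Q = 535 kJ/s = 535 kJ/s = 32100 kJ/min
ṁ = Q/Δh = 32100 / 1303.8 = 24.62 kg/min

ṁ = 24.6 kg/min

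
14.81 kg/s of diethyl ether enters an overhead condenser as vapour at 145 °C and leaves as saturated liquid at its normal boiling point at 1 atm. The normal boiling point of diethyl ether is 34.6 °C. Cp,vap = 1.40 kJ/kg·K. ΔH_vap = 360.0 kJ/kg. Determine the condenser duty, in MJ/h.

Q_c = 27400 MJ/h

vapour 145→34.6 °C: -154.56 kJ/kg
condensation at 34.6 °C: -360 kJ/kg
Δh = -154.56 + -360 = -514.56 kJ/kg
Q = ṁ·Δh = 14.81 kg/s × -514.56 kJ/kg = -7620.6 kJ/s
|Q| = 7620.6 kW = 27434 MJ/h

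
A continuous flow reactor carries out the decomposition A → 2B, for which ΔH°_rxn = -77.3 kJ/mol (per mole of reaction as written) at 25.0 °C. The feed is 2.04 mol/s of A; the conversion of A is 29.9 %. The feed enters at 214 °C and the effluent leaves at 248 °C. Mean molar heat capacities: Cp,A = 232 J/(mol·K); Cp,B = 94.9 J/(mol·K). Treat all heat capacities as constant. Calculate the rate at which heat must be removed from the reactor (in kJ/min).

Extent of reaction ξ = 0.299 × 2.04 = 0.60996 mol/s
Reaction term: ξ·ΔH°_rxn = 0.60996 × -77.3 = -47.15 kJ/s
Sensible, feed 214→25 °C: -89.45 kJ/s
Outlet flows (mol/s): A 1.43, B 1.2199
Sensible, products 25→248 °C: 99.801 kJ/s
Q = ΔH = -36.798 kJ/s = -36.798 kW
Heat removed = 2207.9 kJ/min

Q_out = 2210 kJ/min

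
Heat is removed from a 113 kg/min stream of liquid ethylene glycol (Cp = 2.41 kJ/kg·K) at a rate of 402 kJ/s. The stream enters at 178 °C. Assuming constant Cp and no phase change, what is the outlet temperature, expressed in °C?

T_out = 89.4 °C

Q = 402 kJ/s = 24120 kJ/min
ΔT = Q/(ṁ·Cp) = 24120/(113×2.41) = 88.569 K
T_out = 178 − 88.569 = 89.431 °C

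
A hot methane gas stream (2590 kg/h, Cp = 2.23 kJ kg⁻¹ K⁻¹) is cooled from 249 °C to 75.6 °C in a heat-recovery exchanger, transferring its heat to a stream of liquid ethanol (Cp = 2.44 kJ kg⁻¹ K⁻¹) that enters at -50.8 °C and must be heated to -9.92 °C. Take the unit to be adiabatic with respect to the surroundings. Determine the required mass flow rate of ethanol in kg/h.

Heat released by hot stream: Q = 2590 × 2.23 × (249 − 75.6) = 1.0015e+06 kJ/h
Energy balance on cold side (adiabatic exchanger): Q = ṁ_c·Cp_c·(T_c,out − T_c,in)
ṁ_c = 1.0015e+06 / [2.44 × (-9.92 − -50.8)] = 10040 kg/h

ṁ_c = 10000 kg/h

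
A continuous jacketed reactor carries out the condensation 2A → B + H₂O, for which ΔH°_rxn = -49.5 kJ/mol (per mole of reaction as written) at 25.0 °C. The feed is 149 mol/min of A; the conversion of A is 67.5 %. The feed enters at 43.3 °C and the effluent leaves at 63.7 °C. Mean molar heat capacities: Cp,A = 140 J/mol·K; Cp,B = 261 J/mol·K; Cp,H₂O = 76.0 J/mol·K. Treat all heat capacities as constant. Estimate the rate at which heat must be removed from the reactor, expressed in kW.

Q_out = 32.5 kW

Extent of reaction ξ = 0.675 × 149 / 2 = 50.288 mol/min
Reaction term: ξ·ΔH°_rxn = 50.288 × -49.5 = -2489.2 kJ/min
Sensible, feed 43.3→25 °C: -381.74 kJ/min
Outlet flows (mol/min): A 48.425, B 50.288, H₂O 50.288
Sensible, products 25→63.7 °C: 918.21 kJ/min
Q = ΔH = -1952.8 kJ/min = -32.546 kW
Heat removed = 32.546 kW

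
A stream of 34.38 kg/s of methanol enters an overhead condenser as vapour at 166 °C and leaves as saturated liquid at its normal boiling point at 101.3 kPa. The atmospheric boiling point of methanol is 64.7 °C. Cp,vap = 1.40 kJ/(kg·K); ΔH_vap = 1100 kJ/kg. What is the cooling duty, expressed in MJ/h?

Q_c = 154000 MJ/h

vapour 166→64.7 °C: -141.82 kJ/kg
condensation at 64.7 °C: -1100 kJ/kg
Δh = -141.82 + -1100 = -1241.8 kJ/kg
Q = ṁ·Δh = 34.38 kg/s × -1241.8 kJ/kg = -42694 kJ/s
|Q| = 42694 kW = 153700 MJ/h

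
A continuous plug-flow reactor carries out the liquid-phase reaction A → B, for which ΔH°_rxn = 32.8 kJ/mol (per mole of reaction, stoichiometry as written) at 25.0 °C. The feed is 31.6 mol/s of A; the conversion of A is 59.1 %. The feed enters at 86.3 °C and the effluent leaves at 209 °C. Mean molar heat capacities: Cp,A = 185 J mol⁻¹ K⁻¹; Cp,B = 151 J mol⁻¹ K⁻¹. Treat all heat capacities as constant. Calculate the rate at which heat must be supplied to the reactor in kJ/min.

Q_in = 72800 kJ/min

Extent of reaction ξ = 0.591 × 31.6 = 18.676 mol/s
Reaction term: ξ·ΔH°_rxn = 18.676 × 32.8 = 612.56 kJ/s
Sensible, feed 86.3→25 °C: -358.36 kJ/s
Outlet flows (mol/s): A 12.924, B 18.676
Sensible, products 25→209 °C: 958.83 kJ/s
Q = ΔH = 1213 kJ/s = 1213 kW
Heat supplied = 72782 kJ/min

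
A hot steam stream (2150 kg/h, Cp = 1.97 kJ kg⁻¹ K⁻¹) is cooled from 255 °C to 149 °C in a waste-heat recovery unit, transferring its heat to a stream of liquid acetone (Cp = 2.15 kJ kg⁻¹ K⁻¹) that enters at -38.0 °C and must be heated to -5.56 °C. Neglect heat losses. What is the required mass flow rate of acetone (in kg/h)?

Heat released by hot stream: Q = 2150 × 1.97 × (255 − 149) = 448960 kJ/h
Energy balance on cold side (adiabatic exchanger): Q = ṁ_c·Cp_c·(T_c,out − T_c,in)
ṁ_c = 448960 / [2.15 × (-5.56 − -38.0)] = 6437.1 kg/h

ṁ_c = 6440 kg/h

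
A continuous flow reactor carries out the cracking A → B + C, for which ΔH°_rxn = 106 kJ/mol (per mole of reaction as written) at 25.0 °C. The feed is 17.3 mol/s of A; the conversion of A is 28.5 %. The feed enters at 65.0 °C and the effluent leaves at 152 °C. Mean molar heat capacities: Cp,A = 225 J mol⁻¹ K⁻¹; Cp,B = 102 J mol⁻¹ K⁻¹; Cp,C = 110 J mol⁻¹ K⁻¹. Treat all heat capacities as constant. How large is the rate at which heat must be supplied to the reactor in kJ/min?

Q_in = 51200 kJ/min

Extent of reaction ξ = 0.285 × 17.3 = 4.9305 mol/s
Reaction term: ξ·ΔH°_rxn = 4.9305 × 106 = 522.63 kJ/s
Sensible, feed 65.0→25 °C: -155.7 kJ/s
Outlet flows (mol/s): A 12.37, B 4.9305, C 4.9305
Sensible, products 25→152 °C: 486.21 kJ/s
Q = ΔH = 853.14 kJ/s = 853.14 kW
Heat supplied = 51188 kJ/min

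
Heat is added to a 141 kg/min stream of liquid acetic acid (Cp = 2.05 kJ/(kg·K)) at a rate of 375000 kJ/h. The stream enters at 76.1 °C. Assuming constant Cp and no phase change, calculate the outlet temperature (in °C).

T_out = 97.7 °C

Q = 375000 kJ/h = 6250 kJ/min
ΔT = Q/(ṁ·Cp) = 6250/(141×2.05) = 21.623 K
T_out = 76.1 + 21.623 = 97.723 °C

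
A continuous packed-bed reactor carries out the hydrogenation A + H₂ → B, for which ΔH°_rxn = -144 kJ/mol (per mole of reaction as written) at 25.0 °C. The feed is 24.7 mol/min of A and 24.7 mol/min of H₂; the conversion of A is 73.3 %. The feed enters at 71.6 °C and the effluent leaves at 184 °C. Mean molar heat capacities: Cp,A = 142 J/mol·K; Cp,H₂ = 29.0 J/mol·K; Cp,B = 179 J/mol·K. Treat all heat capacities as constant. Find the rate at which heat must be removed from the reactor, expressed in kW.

Extent of reaction ξ = 0.733 × 24.7 = 18.105 mol/min
Reaction term: ξ·ΔH°_rxn = 18.105 × -144 = -2607.1 kJ/min
Sensible, feed 71.6→25 °C: -196.82 kJ/min
Outlet flows (mol/min): A 6.5949, H₂ 6.5949, B 18.105
Sensible, products 25→184 °C: 694.6 kJ/min
Q = ΔH = -2109.4 kJ/min = -35.156 kW
Heat removed = 35.156 kW

Q_out = 35.2 kW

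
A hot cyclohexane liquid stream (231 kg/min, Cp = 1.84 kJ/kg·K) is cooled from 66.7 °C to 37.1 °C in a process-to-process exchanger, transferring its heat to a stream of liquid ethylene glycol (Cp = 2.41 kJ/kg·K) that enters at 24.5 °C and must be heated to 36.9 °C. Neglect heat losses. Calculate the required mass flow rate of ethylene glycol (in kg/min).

ṁ_c = 421 kg/min

Heat released by hot stream: Q = 231 × 1.84 × (66.7 − 37.1) = 12581 kJ/min
Energy balance on cold side (adiabatic exchanger): Q = ṁ_c·Cp_c·(T_c,out − T_c,in)
ṁ_c = 12581 / [2.41 × (36.9 − 24.5)] = 421 kg/min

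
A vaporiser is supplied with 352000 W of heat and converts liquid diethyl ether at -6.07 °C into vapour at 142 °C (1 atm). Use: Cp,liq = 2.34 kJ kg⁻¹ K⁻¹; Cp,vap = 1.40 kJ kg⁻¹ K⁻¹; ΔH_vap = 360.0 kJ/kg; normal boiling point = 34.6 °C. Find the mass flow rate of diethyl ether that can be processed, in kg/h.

ṁ = 2090 kg/h

Δh = 2.34×(34.6−-6.07) + 360.0 + 1.40×(142−34.6) = 605.53 kJ/kg
Q = 352000 W = 352 kJ/s = 1.2672e+06 kJ/h
ṁ = Q/Δh = 1.2672e+06 / 605.53 = 2092.7 kg/h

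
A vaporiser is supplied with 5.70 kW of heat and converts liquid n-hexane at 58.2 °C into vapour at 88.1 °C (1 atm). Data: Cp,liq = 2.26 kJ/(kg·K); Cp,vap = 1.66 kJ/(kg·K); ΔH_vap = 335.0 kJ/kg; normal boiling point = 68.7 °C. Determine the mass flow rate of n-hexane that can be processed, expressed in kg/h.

Δh = 2.26×(68.7−58.2) + 335.0 + 1.66×(88.1−68.7) = 390.93 kJ/kg
Q = 5.70 kW = 5.7 kJ/s = 20520 kJ/h
ṁ = Q/Δh = 20520 / 390.93 = 52.49 kg/h

ṁ = 52.5 kg/h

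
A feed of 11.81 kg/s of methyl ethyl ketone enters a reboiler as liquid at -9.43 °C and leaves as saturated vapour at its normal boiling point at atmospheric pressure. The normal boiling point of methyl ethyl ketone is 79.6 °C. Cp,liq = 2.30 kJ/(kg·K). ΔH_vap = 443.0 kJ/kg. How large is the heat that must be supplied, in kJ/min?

liquid -9.43→79.6 °C: 204.77 kJ/kg
vaporisation at 79.6 °C: 443 kJ/kg
Δh = 204.77 + 443 = 647.77 kJ/kg
Q = ṁ·Δh = 11.81 kg/s × 647.77 kJ/kg = 7650.2 kJ/s
|Q| = 7650.2 kW = 459010 kJ/min

Q = 459000 kJ/min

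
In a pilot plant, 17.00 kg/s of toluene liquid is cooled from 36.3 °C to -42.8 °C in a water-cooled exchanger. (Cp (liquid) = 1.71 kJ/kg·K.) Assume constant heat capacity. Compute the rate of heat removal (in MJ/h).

Q = ṁ·Cp·ΔT = 17.00 × 1.71 × (-42.8 − 36.3) = -2299.4 kJ/s
Cooling duty = 8278 MJ/h

Q_c = 8280 MJ/h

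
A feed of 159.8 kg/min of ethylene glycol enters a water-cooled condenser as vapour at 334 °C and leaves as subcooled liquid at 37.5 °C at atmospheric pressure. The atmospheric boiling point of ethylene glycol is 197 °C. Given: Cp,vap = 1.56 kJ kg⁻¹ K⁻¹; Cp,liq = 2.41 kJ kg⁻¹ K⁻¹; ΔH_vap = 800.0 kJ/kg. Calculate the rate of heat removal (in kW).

Q_c = 3720 kW

vapour 334→197 °C: -213.72 kJ/kg
condensation at 197 °C: -800 kJ/kg
liquid 197→37.5 °C: -384.4 kJ/kg
Δh = -213.72 + -800 + -384.4 = -1398.1 kJ/kg
Q = ṁ·Δh = 159.8 kg/min × -1398.1 kJ/kg = -223420 kJ/min
|Q| = 3723.6 kW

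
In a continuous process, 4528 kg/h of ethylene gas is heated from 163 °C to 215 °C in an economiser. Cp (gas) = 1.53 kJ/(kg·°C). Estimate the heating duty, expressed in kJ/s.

Q = 100 kJ/s

Q = ṁ·Cp·ΔT = 4528 × 1.53 × (215 − 163) = 360250 kJ/h
Converting: 360250 / 3600 s = 100.07 kW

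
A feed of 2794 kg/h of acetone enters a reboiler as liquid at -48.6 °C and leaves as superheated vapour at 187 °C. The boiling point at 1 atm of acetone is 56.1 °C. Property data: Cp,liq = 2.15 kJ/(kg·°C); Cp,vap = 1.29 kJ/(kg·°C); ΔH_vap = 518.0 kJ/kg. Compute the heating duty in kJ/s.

Q = 708 kJ/s

liquid -48.6→56.1 °C: 225.1 kJ/kg
vaporisation at 56.1 °C: 518 kJ/kg
vapour 56.1→187 °C: 168.86 kJ/kg
Δh = 225.1 + 518 + 168.86 = 911.97 kJ/kg
Q = ṁ·Δh = 2794 kg/h × 911.97 kJ/kg = 2.548e+06 kJ/h
|Q| = 707.79 kW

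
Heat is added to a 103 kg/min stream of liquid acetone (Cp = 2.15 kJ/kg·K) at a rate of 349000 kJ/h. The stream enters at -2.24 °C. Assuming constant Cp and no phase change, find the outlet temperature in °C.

T_out = 24.0 °C

Q = 349000 kJ/h = 5816.7 kJ/min
ΔT = Q/(ṁ·Cp) = 5816.7/(103×2.15) = 26.266 K
T_out = -2.24 + 26.266 = 24.026 °C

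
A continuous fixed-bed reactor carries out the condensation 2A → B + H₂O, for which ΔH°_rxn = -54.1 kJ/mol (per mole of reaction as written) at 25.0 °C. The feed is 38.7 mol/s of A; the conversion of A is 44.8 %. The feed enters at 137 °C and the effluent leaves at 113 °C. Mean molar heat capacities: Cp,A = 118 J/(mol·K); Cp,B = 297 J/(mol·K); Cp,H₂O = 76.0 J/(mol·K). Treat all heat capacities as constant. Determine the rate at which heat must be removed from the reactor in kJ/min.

Extent of reaction ξ = 0.448 × 38.7 / 2 = 8.6688 mol/s
Reaction term: ξ·ΔH°_rxn = 8.6688 × -54.1 = -468.98 kJ/s
Sensible, feed 137→25 °C: -511.46 kJ/s
Outlet flows (mol/s): A 21.362, B 8.6688, H₂O 8.6688
Sensible, products 25→113 °C: 506.37 kJ/s
Q = ΔH = -474.07 kJ/s = -474.07 kW
Heat removed = 28444 kJ/min

Q_out = 28400 kJ/min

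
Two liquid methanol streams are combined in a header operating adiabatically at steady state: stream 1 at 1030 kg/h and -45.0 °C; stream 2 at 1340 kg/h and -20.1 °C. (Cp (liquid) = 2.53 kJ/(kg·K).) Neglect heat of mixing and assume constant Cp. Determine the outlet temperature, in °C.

T_out = -30.9 °C

Adiabatic, steady state ⇒ Σ ṁᵢCp,ᵢ(T_out − Tᵢ) = 0
Σ ṁᵢCp,ᵢTᵢ = 1030×2.53×-45.0 + 1340×2.53×-20.1 = -185410
Σ ṁᵢCp,ᵢ = 1030×2.53 + 1340×2.53 = 5996.1
T_out = -185410 / 5996.1 = -30.922 °C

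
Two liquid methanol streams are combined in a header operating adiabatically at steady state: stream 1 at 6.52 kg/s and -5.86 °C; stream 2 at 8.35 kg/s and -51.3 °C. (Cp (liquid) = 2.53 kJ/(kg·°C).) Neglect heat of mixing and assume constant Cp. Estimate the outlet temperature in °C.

Adiabatic, steady state ⇒ Σ ṁᵢCp,ᵢ(T_out − Tᵢ) = 0
Σ ṁᵢCp,ᵢTᵢ = 6.52×2.53×-5.86 + 8.35×2.53×-51.3 = -1180.4
Σ ṁᵢCp,ᵢ = 6.52×2.53 + 8.35×2.53 = 37.621
T_out = -1180.4 / 37.621 = -31.376 °C

T_out = -31.4 °C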